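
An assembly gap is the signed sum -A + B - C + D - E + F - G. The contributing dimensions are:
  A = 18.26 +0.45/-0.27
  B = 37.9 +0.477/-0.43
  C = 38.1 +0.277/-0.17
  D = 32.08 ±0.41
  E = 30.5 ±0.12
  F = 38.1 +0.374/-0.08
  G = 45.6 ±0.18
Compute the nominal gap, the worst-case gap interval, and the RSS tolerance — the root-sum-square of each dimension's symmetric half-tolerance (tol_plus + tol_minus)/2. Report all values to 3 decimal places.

nominal=-24.380 wc=[-26.327,-22.379] rss=0.807

Stack each dimension's contribution:
  -A: nom -18.260 → Σnom=-18.260; wc +0.270/-0.450 → slack +0.270/-0.450; half-tol=0.360, Σhalf²=0.129600
  +B: nom +37.900 → Σnom=19.640; wc +0.477/-0.430 → slack +0.747/-0.880; half-tol=0.454, Σhalf²=0.335262
  -C: nom -38.100 → Σnom=-18.460; wc +0.170/-0.277 → slack +0.917/-1.157; half-tol=0.224, Σhalf²=0.385215
  +D: nom +32.080 → Σnom=13.620; wc +0.410/-0.410 → slack +1.327/-1.567; half-tol=0.410, Σhalf²=0.553314
  -E: nom -30.500 → Σnom=-16.880; wc +0.120/-0.120 → slack +1.447/-1.687; half-tol=0.120, Σhalf²=0.567714
  +F: nom +38.100 → Σnom=21.220; wc +0.374/-0.080 → slack +1.821/-1.767; half-tol=0.227, Σhalf²=0.619243
  -G: nom -45.600 → Σnom=-24.380; wc +0.180/-0.180 → slack +2.001/-1.947; half-tol=0.180, Σhalf²=0.651643
Nominal = -24.380. Worst-case = [-24.380 - 1.947, -24.380 + 2.001] = [-26.327, -22.379]. RSS = √0.651643 = 0.807.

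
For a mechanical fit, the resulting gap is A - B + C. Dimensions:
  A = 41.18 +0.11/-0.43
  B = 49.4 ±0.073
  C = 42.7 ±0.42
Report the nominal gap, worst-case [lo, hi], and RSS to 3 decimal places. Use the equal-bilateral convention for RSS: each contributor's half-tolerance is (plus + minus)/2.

Stack each dimension's contribution:
  +A: nom +41.180 → Σnom=41.180; wc +0.110/-0.430 → slack +0.110/-0.430; half-tol=0.270, Σhalf²=0.072900
  -B: nom -49.400 → Σnom=-8.220; wc +0.073/-0.073 → slack +0.183/-0.503; half-tol=0.073, Σhalf²=0.078229
  +C: nom +42.700 → Σnom=34.480; wc +0.420/-0.420 → slack +0.603/-0.923; half-tol=0.420, Σhalf²=0.254629
Nominal = 34.480. Worst-case = [34.480 - 0.923, 34.480 + 0.603] = [33.557, 35.083]. RSS = √0.254629 = 0.505.

nominal=34.480 wc=[33.557,35.083] rss=0.505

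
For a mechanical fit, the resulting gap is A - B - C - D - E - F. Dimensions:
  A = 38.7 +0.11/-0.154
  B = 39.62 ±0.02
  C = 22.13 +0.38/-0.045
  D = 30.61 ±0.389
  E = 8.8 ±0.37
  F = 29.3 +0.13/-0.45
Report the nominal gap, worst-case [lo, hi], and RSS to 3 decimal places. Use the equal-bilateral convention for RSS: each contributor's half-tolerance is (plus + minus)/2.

Stack each dimension's contribution:
  +A: nom +38.700 → Σnom=38.700; wc +0.110/-0.154 → slack +0.110/-0.154; half-tol=0.132, Σhalf²=0.017424
  -B: nom -39.620 → Σnom=-0.920; wc +0.020/-0.020 → slack +0.130/-0.174; half-tol=0.020, Σhalf²=0.017824
  -C: nom -22.130 → Σnom=-23.050; wc +0.045/-0.380 → slack +0.175/-0.554; half-tol=0.212, Σhalf²=0.062980
  -D: nom -30.610 → Σnom=-53.660; wc +0.389/-0.389 → slack +0.564/-0.943; half-tol=0.389, Σhalf²=0.214301
  -E: nom -8.800 → Σnom=-62.460; wc +0.370/-0.370 → slack +0.934/-1.313; half-tol=0.370, Σhalf²=0.351201
  -F: nom -29.300 → Σnom=-91.760; wc +0.450/-0.130 → slack +1.384/-1.443; half-tol=0.290, Σhalf²=0.435301
Nominal = -91.760. Worst-case = [-91.760 - 1.443, -91.760 + 1.384] = [-93.203, -90.376]. RSS = √0.435301 = 0.660.

nominal=-91.760 wc=[-93.203,-90.376] rss=0.660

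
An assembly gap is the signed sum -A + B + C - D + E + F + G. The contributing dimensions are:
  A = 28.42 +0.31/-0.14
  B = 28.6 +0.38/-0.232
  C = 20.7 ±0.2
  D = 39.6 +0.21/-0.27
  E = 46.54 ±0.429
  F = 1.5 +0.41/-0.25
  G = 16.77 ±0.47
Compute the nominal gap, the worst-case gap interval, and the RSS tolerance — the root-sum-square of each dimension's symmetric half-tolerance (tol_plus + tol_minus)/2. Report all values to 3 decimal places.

Stack each dimension's contribution:
  -A: nom -28.420 → Σnom=-28.420; wc +0.140/-0.310 → slack +0.140/-0.310; half-tol=0.225, Σhalf²=0.050625
  +B: nom +28.600 → Σnom=0.180; wc +0.380/-0.232 → slack +0.520/-0.542; half-tol=0.306, Σhalf²=0.144261
  +C: nom +20.700 → Σnom=20.880; wc +0.200/-0.200 → slack +0.720/-0.742; half-tol=0.200, Σhalf²=0.184261
  -D: nom -39.600 → Σnom=-18.720; wc +0.270/-0.210 → slack +0.990/-0.952; half-tol=0.240, Σhalf²=0.241861
  +E: nom +46.540 → Σnom=27.820; wc +0.429/-0.429 → slack +1.419/-1.381; half-tol=0.429, Σhalf²=0.425902
  +F: nom +1.500 → Σnom=29.320; wc +0.410/-0.250 → slack +1.829/-1.631; half-tol=0.330, Σhalf²=0.534802
  +G: nom +16.770 → Σnom=46.090; wc +0.470/-0.470 → slack +2.299/-2.101; half-tol=0.470, Σhalf²=0.755702
Nominal = 46.090. Worst-case = [46.090 - 2.101, 46.090 + 2.299] = [43.989, 48.389]. RSS = √0.755702 = 0.869.

nominal=46.090 wc=[43.989,48.389] rss=0.869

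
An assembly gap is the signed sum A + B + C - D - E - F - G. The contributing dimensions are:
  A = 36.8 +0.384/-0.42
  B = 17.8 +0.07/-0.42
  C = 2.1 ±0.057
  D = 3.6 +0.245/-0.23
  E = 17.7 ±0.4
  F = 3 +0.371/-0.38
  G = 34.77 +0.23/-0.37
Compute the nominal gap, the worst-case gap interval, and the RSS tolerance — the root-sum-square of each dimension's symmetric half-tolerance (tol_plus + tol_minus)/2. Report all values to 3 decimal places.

nominal=-2.370 wc=[-4.513,-0.479] rss=0.820

Stack each dimension's contribution:
  +A: nom +36.800 → Σnom=36.800; wc +0.384/-0.420 → slack +0.384/-0.420; half-tol=0.402, Σhalf²=0.161604
  +B: nom +17.800 → Σnom=54.600; wc +0.070/-0.420 → slack +0.454/-0.840; half-tol=0.245, Σhalf²=0.221629
  +C: nom +2.100 → Σnom=56.700; wc +0.057/-0.057 → slack +0.511/-0.897; half-tol=0.057, Σhalf²=0.224878
  -D: nom -3.600 → Σnom=53.100; wc +0.230/-0.245 → slack +0.741/-1.142; half-tol=0.237, Σhalf²=0.281284
  -E: nom -17.700 → Σnom=35.400; wc +0.400/-0.400 → slack +1.141/-1.542; half-tol=0.400, Σhalf²=0.441284
  -F: nom -3.000 → Σnom=32.400; wc +0.380/-0.371 → slack +1.521/-1.913; half-tol=0.376, Σhalf²=0.582285
  -G: nom -34.770 → Σnom=-2.370; wc +0.370/-0.230 → slack +1.891/-2.143; half-tol=0.300, Σhalf²=0.672285
Nominal = -2.370. Worst-case = [-2.370 - 2.143, -2.370 + 1.891] = [-4.513, -0.479]. RSS = √0.672285 = 0.820.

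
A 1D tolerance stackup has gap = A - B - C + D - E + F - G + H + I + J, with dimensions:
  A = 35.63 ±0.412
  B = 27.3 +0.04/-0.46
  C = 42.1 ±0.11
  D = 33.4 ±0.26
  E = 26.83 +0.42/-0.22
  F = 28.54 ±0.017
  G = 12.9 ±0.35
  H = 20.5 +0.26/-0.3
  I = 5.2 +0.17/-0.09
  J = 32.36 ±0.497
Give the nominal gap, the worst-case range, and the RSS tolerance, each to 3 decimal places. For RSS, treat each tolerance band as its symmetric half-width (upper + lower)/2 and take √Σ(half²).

Stack each dimension's contribution:
  +A: nom +35.630 → Σnom=35.630; wc +0.412/-0.412 → slack +0.412/-0.412; half-tol=0.412, Σhalf²=0.169744
  -B: nom -27.300 → Σnom=8.330; wc +0.460/-0.040 → slack +0.872/-0.452; half-tol=0.250, Σhalf²=0.232244
  -C: nom -42.100 → Σnom=-33.770; wc +0.110/-0.110 → slack +0.982/-0.562; half-tol=0.110, Σhalf²=0.244344
  +D: nom +33.400 → Σnom=-0.370; wc +0.260/-0.260 → slack +1.242/-0.822; half-tol=0.260, Σhalf²=0.311944
  -E: nom -26.830 → Σnom=-27.200; wc +0.220/-0.420 → slack +1.462/-1.242; half-tol=0.320, Σhalf²=0.414344
  +F: nom +28.540 → Σnom=1.340; wc +0.017/-0.017 → slack +1.479/-1.259; half-tol=0.017, Σhalf²=0.414633
  -G: nom -12.900 → Σnom=-11.560; wc +0.350/-0.350 → slack +1.829/-1.609; half-tol=0.350, Σhalf²=0.537133
  +H: nom +20.500 → Σnom=8.940; wc +0.260/-0.300 → slack +2.089/-1.909; half-tol=0.280, Σhalf²=0.615533
  +I: nom +5.200 → Σnom=14.140; wc +0.170/-0.090 → slack +2.259/-1.999; half-tol=0.130, Σhalf²=0.632433
  +J: nom +32.360 → Σnom=46.500; wc +0.497/-0.497 → slack +2.756/-2.496; half-tol=0.497, Σhalf²=0.879442
Nominal = 46.500. Worst-case = [46.500 - 2.496, 46.500 + 2.756] = [44.004, 49.256]. RSS = √0.879442 = 0.938.

nominal=46.500 wc=[44.004,49.256] rss=0.938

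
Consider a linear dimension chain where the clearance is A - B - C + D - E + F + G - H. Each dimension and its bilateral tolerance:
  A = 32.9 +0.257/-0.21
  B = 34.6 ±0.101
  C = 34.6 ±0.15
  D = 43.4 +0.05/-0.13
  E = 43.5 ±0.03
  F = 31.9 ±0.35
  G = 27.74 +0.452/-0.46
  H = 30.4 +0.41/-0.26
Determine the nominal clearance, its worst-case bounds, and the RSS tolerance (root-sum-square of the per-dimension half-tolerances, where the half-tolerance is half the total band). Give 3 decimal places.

Stack each dimension's contribution:
  +A: nom +32.900 → Σnom=32.900; wc +0.257/-0.210 → slack +0.257/-0.210; half-tol=0.233, Σhalf²=0.054522
  -B: nom -34.600 → Σnom=-1.700; wc +0.101/-0.101 → slack +0.358/-0.311; half-tol=0.101, Σhalf²=0.064723
  -C: nom -34.600 → Σnom=-36.300; wc +0.150/-0.150 → slack +0.508/-0.461; half-tol=0.150, Σhalf²=0.087223
  +D: nom +43.400 → Σnom=7.100; wc +0.050/-0.130 → slack +0.558/-0.591; half-tol=0.090, Σhalf²=0.095323
  -E: nom -43.500 → Σnom=-36.400; wc +0.030/-0.030 → slack +0.588/-0.621; half-tol=0.030, Σhalf²=0.096223
  +F: nom +31.900 → Σnom=-4.500; wc +0.350/-0.350 → slack +0.938/-0.971; half-tol=0.350, Σhalf²=0.218723
  +G: nom +27.740 → Σnom=23.240; wc +0.452/-0.460 → slack +1.390/-1.431; half-tol=0.456, Σhalf²=0.426659
  -H: nom -30.400 → Σnom=-7.160; wc +0.260/-0.410 → slack +1.650/-1.841; half-tol=0.335, Σhalf²=0.538884
Nominal = -7.160. Worst-case = [-7.160 - 1.841, -7.160 + 1.650] = [-9.001, -5.510]. RSS = √0.538884 = 0.734.

nominal=-7.160 wc=[-9.001,-5.510] rss=0.734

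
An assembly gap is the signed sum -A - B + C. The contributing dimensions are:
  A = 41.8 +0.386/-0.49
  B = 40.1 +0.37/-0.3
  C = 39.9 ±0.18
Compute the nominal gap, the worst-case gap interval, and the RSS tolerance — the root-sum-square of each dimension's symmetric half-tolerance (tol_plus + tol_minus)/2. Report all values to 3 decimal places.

nominal=-42.000 wc=[-42.936,-41.030] rss=0.580

Stack each dimension's contribution:
  -A: nom -41.800 → Σnom=-41.800; wc +0.490/-0.386 → slack +0.490/-0.386; half-tol=0.438, Σhalf²=0.191844
  -B: nom -40.100 → Σnom=-81.900; wc +0.300/-0.370 → slack +0.790/-0.756; half-tol=0.335, Σhalf²=0.304069
  +C: nom +39.900 → Σnom=-42.000; wc +0.180/-0.180 → slack +0.970/-0.936; half-tol=0.180, Σhalf²=0.336469
Nominal = -42.000. Worst-case = [-42.000 - 0.936, -42.000 + 0.970] = [-42.936, -41.030]. RSS = √0.336469 = 0.580.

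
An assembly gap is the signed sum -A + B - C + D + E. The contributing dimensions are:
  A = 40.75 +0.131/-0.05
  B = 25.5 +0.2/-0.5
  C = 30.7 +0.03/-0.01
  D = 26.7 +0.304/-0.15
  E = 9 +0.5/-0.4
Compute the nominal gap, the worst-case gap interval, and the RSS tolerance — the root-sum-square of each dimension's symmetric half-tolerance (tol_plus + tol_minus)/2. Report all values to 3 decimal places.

nominal=-10.250 wc=[-11.461,-9.186] rss=0.621

Stack each dimension's contribution:
  -A: nom -40.750 → Σnom=-40.750; wc +0.050/-0.131 → slack +0.050/-0.131; half-tol=0.090, Σhalf²=0.008190
  +B: nom +25.500 → Σnom=-15.250; wc +0.200/-0.500 → slack +0.250/-0.631; half-tol=0.350, Σhalf²=0.130690
  -C: nom -30.700 → Σnom=-45.950; wc +0.010/-0.030 → slack +0.260/-0.661; half-tol=0.020, Σhalf²=0.131090
  +D: nom +26.700 → Σnom=-19.250; wc +0.304/-0.150 → slack +0.564/-0.811; half-tol=0.227, Σhalf²=0.182619
  +E: nom +9.000 → Σnom=-10.250; wc +0.500/-0.400 → slack +1.064/-1.211; half-tol=0.450, Σhalf²=0.385119
Nominal = -10.250. Worst-case = [-10.250 - 1.211, -10.250 + 1.064] = [-11.461, -9.186]. RSS = √0.385119 = 0.621.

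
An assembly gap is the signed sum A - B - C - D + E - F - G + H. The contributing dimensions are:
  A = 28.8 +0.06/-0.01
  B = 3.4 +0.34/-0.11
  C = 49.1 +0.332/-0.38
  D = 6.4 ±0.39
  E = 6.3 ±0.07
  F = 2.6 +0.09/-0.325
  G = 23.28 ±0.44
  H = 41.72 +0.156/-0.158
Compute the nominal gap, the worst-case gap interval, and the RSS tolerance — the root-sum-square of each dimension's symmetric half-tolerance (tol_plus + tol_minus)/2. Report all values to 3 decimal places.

nominal=-7.960 wc=[-9.790,-6.029] rss=0.773

Stack each dimension's contribution:
  +A: nom +28.800 → Σnom=28.800; wc +0.060/-0.010 → slack +0.060/-0.010; half-tol=0.035, Σhalf²=0.001225
  -B: nom -3.400 → Σnom=25.400; wc +0.110/-0.340 → slack +0.170/-0.350; half-tol=0.225, Σhalf²=0.051850
  -C: nom -49.100 → Σnom=-23.700; wc +0.380/-0.332 → slack +0.550/-0.682; half-tol=0.356, Σhalf²=0.178586
  -D: nom -6.400 → Σnom=-30.100; wc +0.390/-0.390 → slack +0.940/-1.072; half-tol=0.390, Σhalf²=0.330686
  +E: nom +6.300 → Σnom=-23.800; wc +0.070/-0.070 → slack +1.010/-1.142; half-tol=0.070, Σhalf²=0.335586
  -F: nom -2.600 → Σnom=-26.400; wc +0.325/-0.090 → slack +1.335/-1.232; half-tol=0.208, Σhalf²=0.378642
  -G: nom -23.280 → Σnom=-49.680; wc +0.440/-0.440 → slack +1.775/-1.672; half-tol=0.440, Σhalf²=0.572242
  +H: nom +41.720 → Σnom=-7.960; wc +0.156/-0.158 → slack +1.931/-1.830; half-tol=0.157, Σhalf²=0.596891
Nominal = -7.960. Worst-case = [-7.960 - 1.830, -7.960 + 1.931] = [-9.790, -6.029]. RSS = √0.596891 = 0.773.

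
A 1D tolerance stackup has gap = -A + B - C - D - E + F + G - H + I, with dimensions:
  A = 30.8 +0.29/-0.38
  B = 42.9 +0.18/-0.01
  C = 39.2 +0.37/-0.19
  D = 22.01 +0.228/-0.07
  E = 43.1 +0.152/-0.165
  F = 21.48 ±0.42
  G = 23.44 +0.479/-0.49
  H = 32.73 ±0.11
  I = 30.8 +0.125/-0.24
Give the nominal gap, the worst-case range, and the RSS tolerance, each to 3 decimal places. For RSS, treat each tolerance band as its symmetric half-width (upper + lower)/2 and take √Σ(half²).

Stack each dimension's contribution:
  -A: nom -30.800 → Σnom=-30.800; wc +0.380/-0.290 → slack +0.380/-0.290; half-tol=0.335, Σhalf²=0.112225
  +B: nom +42.900 → Σnom=12.100; wc +0.180/-0.010 → slack +0.560/-0.300; half-tol=0.095, Σhalf²=0.121250
  -C: nom -39.200 → Σnom=-27.100; wc +0.190/-0.370 → slack +0.750/-0.670; half-tol=0.280, Σhalf²=0.199650
  -D: nom -22.010 → Σnom=-49.110; wc +0.070/-0.228 → slack +0.820/-0.898; half-tol=0.149, Σhalf²=0.221851
  -E: nom -43.100 → Σnom=-92.210; wc +0.165/-0.152 → slack +0.985/-1.050; half-tol=0.159, Σhalf²=0.246973
  +F: nom +21.480 → Σnom=-70.730; wc +0.420/-0.420 → slack +1.405/-1.470; half-tol=0.420, Σhalf²=0.423373
  +G: nom +23.440 → Σnom=-47.290; wc +0.479/-0.490 → slack +1.884/-1.960; half-tol=0.484, Σhalf²=0.658114
  -H: nom -32.730 → Σnom=-80.020; wc +0.110/-0.110 → slack +1.994/-2.070; half-tol=0.110, Σhalf²=0.670214
  +I: nom +30.800 → Σnom=-49.220; wc +0.125/-0.240 → slack +2.119/-2.310; half-tol=0.182, Σhalf²=0.703520
Nominal = -49.220. Worst-case = [-49.220 - 2.310, -49.220 + 2.119] = [-51.530, -47.101]. RSS = √0.703520 = 0.839.

nominal=-49.220 wc=[-51.530,-47.101] rss=0.839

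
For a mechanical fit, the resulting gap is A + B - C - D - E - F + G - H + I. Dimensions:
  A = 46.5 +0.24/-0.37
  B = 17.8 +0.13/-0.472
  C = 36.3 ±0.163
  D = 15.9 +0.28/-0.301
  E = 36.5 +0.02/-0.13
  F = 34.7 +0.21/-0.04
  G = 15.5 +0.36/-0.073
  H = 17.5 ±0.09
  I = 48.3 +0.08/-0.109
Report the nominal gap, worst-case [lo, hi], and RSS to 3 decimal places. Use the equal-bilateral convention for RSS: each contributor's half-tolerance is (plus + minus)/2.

Stack each dimension's contribution:
  +A: nom +46.500 → Σnom=46.500; wc +0.240/-0.370 → slack +0.240/-0.370; half-tol=0.305, Σhalf²=0.093025
  +B: nom +17.800 → Σnom=64.300; wc +0.130/-0.472 → slack +0.370/-0.842; half-tol=0.301, Σhalf²=0.183626
  -C: nom -36.300 → Σnom=28.000; wc +0.163/-0.163 → slack +0.533/-1.005; half-tol=0.163, Σhalf²=0.210195
  -D: nom -15.900 → Σnom=12.100; wc +0.301/-0.280 → slack +0.834/-1.285; half-tol=0.290, Σhalf²=0.294585
  -E: nom -36.500 → Σnom=-24.400; wc +0.130/-0.020 → slack +0.964/-1.305; half-tol=0.075, Σhalf²=0.300210
  -F: nom -34.700 → Σnom=-59.100; wc +0.040/-0.210 → slack +1.004/-1.515; half-tol=0.125, Σhalf²=0.315835
  +G: nom +15.500 → Σnom=-43.600; wc +0.360/-0.073 → slack +1.364/-1.588; half-tol=0.216, Σhalf²=0.362707
  -H: nom -17.500 → Σnom=-61.100; wc +0.090/-0.090 → slack +1.454/-1.678; half-tol=0.090, Σhalf²=0.370807
  +I: nom +48.300 → Σnom=-12.800; wc +0.080/-0.109 → slack +1.534/-1.787; half-tol=0.095, Σhalf²=0.379738
Nominal = -12.800. Worst-case = [-12.800 - 1.787, -12.800 + 1.534] = [-14.587, -11.266]. RSS = √0.379738 = 0.616.

nominal=-12.800 wc=[-14.587,-11.266] rss=0.616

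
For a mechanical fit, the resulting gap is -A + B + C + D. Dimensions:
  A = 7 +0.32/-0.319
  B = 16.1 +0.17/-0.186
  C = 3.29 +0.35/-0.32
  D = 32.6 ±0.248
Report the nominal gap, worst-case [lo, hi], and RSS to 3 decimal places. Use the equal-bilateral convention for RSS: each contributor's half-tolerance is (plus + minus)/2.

nominal=44.990 wc=[43.916,46.077] rss=0.555

Stack each dimension's contribution:
  -A: nom -7.000 → Σnom=-7.000; wc +0.319/-0.320 → slack +0.319/-0.320; half-tol=0.320, Σhalf²=0.102080
  +B: nom +16.100 → Σnom=9.100; wc +0.170/-0.186 → slack +0.489/-0.506; half-tol=0.178, Σhalf²=0.133764
  +C: nom +3.290 → Σnom=12.390; wc +0.350/-0.320 → slack +0.839/-0.826; half-tol=0.335, Σhalf²=0.245989
  +D: nom +32.600 → Σnom=44.990; wc +0.248/-0.248 → slack +1.087/-1.074; half-tol=0.248, Σhalf²=0.307493
Nominal = 44.990. Worst-case = [44.990 - 1.074, 44.990 + 1.087] = [43.916, 46.077]. RSS = √0.307493 = 0.555.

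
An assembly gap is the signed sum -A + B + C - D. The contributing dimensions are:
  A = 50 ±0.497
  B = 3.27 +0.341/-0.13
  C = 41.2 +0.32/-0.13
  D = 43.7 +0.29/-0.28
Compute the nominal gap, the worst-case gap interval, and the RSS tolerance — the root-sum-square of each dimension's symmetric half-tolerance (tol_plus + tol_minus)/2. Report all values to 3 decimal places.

nominal=-49.230 wc=[-50.277,-47.792] rss=0.659

Stack each dimension's contribution:
  -A: nom -50.000 → Σnom=-50.000; wc +0.497/-0.497 → slack +0.497/-0.497; half-tol=0.497, Σhalf²=0.247009
  +B: nom +3.270 → Σnom=-46.730; wc +0.341/-0.130 → slack +0.838/-0.627; half-tol=0.236, Σhalf²=0.302469
  +C: nom +41.200 → Σnom=-5.530; wc +0.320/-0.130 → slack +1.158/-0.757; half-tol=0.225, Σhalf²=0.353094
  -D: nom -43.700 → Σnom=-49.230; wc +0.280/-0.290 → slack +1.438/-1.047; half-tol=0.285, Σhalf²=0.434319
Nominal = -49.230. Worst-case = [-49.230 - 1.047, -49.230 + 1.438] = [-50.277, -47.792]. RSS = √0.434319 = 0.659.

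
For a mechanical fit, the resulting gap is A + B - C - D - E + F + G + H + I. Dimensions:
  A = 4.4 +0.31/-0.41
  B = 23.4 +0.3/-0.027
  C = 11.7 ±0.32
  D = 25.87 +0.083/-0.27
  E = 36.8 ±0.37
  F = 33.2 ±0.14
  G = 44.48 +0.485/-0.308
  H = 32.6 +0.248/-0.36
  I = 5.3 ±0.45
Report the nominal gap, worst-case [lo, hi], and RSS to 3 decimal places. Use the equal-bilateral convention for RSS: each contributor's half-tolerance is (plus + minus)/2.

Stack each dimension's contribution:
  +A: nom +4.400 → Σnom=4.400; wc +0.310/-0.410 → slack +0.310/-0.410; half-tol=0.360, Σhalf²=0.129600
  +B: nom +23.400 → Σnom=27.800; wc +0.300/-0.027 → slack +0.610/-0.437; half-tol=0.164, Σhalf²=0.156332
  -C: nom -11.700 → Σnom=16.100; wc +0.320/-0.320 → slack +0.930/-0.757; half-tol=0.320, Σhalf²=0.258732
  -D: nom -25.870 → Σnom=-9.770; wc +0.270/-0.083 → slack +1.200/-0.840; half-tol=0.177, Σhalf²=0.289884
  -E: nom -36.800 → Σnom=-46.570; wc +0.370/-0.370 → slack +1.570/-1.210; half-tol=0.370, Σhalf²=0.426785
  +F: nom +33.200 → Σnom=-13.370; wc +0.140/-0.140 → slack +1.710/-1.350; half-tol=0.140, Σhalf²=0.446385
  +G: nom +44.480 → Σnom=31.110; wc +0.485/-0.308 → slack +2.195/-1.658; half-tol=0.396, Σhalf²=0.603597
  +H: nom +32.600 → Σnom=63.710; wc +0.248/-0.360 → slack +2.443/-2.018; half-tol=0.304, Σhalf²=0.696013
  +I: nom +5.300 → Σnom=69.010; wc +0.450/-0.450 → slack +2.893/-2.468; half-tol=0.450, Σhalf²=0.898513
Nominal = 69.010. Worst-case = [69.010 - 2.468, 69.010 + 2.893] = [66.542, 71.903]. RSS = √0.898513 = 0.948.

nominal=69.010 wc=[66.542,71.903] rss=0.948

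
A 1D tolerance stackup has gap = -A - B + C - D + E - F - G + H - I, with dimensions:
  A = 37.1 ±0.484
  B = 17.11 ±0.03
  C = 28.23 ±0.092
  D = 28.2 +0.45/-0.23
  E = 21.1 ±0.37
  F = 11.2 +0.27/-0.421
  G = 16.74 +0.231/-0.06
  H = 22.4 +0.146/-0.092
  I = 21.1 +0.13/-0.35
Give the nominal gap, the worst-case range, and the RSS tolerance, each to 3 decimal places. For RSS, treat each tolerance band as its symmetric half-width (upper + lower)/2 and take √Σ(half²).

nominal=-59.720 wc=[-61.869,-57.537] rss=0.842

Stack each dimension's contribution:
  -A: nom -37.100 → Σnom=-37.100; wc +0.484/-0.484 → slack +0.484/-0.484; half-tol=0.484, Σhalf²=0.234256
  -B: nom -17.110 → Σnom=-54.210; wc +0.030/-0.030 → slack +0.514/-0.514; half-tol=0.030, Σhalf²=0.235156
  +C: nom +28.230 → Σnom=-25.980; wc +0.092/-0.092 → slack +0.606/-0.606; half-tol=0.092, Σhalf²=0.243620
  -D: nom -28.200 → Σnom=-54.180; wc +0.230/-0.450 → slack +0.836/-1.056; half-tol=0.340, Σhalf²=0.359220
  +E: nom +21.100 → Σnom=-33.080; wc +0.370/-0.370 → slack +1.206/-1.426; half-tol=0.370, Σhalf²=0.496120
  -F: nom -11.200 → Σnom=-44.280; wc +0.421/-0.270 → slack +1.627/-1.696; half-tol=0.346, Σhalf²=0.615490
  -G: nom -16.740 → Σnom=-61.020; wc +0.060/-0.231 → slack +1.687/-1.927; half-tol=0.146, Σhalf²=0.636661
  +H: nom +22.400 → Σnom=-38.620; wc +0.146/-0.092 → slack +1.833/-2.019; half-tol=0.119, Σhalf²=0.650822
  -I: nom -21.100 → Σnom=-59.720; wc +0.350/-0.130 → slack +2.183/-2.149; half-tol=0.240, Σhalf²=0.708422
Nominal = -59.720. Worst-case = [-59.720 - 2.149, -59.720 + 2.183] = [-61.869, -57.537]. RSS = √0.708422 = 0.842.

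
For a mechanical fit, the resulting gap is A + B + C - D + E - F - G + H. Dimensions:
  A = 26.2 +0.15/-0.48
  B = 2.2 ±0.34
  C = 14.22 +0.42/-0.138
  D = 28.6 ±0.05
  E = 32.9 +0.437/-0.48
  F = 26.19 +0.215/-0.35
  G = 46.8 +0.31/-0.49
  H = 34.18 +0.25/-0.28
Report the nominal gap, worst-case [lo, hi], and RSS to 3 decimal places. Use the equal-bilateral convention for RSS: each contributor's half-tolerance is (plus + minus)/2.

nominal=8.110 wc=[5.817,10.597] rss=0.903

Stack each dimension's contribution:
  +A: nom +26.200 → Σnom=26.200; wc +0.150/-0.480 → slack +0.150/-0.480; half-tol=0.315, Σhalf²=0.099225
  +B: nom +2.200 → Σnom=28.400; wc +0.340/-0.340 → slack +0.490/-0.820; half-tol=0.340, Σhalf²=0.214825
  +C: nom +14.220 → Σnom=42.620; wc +0.420/-0.138 → slack +0.910/-0.958; half-tol=0.279, Σhalf²=0.292666
  -D: nom -28.600 → Σnom=14.020; wc +0.050/-0.050 → slack +0.960/-1.008; half-tol=0.050, Σhalf²=0.295166
  +E: nom +32.900 → Σnom=46.920; wc +0.437/-0.480 → slack +1.397/-1.488; half-tol=0.459, Σhalf²=0.505388
  -F: nom -26.190 → Σnom=20.730; wc +0.350/-0.215 → slack +1.747/-1.703; half-tol=0.282, Σhalf²=0.585195
  -G: nom -46.800 → Σnom=-26.070; wc +0.490/-0.310 → slack +2.237/-2.013; half-tol=0.400, Σhalf²=0.745195
  +H: nom +34.180 → Σnom=8.110; wc +0.250/-0.280 → slack +2.487/-2.293; half-tol=0.265, Σhalf²=0.815420
Nominal = 8.110. Worst-case = [8.110 - 2.293, 8.110 + 2.487] = [5.817, 10.597]. RSS = √0.815420 = 0.903.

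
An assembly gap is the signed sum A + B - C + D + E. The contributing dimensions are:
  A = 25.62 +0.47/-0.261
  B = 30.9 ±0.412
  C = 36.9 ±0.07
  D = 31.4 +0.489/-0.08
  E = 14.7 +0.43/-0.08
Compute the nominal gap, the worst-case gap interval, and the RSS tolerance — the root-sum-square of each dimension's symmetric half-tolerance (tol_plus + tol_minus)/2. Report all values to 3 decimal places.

nominal=65.720 wc=[64.817,67.591] rss=0.674

Stack each dimension's contribution:
  +A: nom +25.620 → Σnom=25.620; wc +0.470/-0.261 → slack +0.470/-0.261; half-tol=0.365, Σhalf²=0.133590
  +B: nom +30.900 → Σnom=56.520; wc +0.412/-0.412 → slack +0.882/-0.673; half-tol=0.412, Σhalf²=0.303334
  -C: nom -36.900 → Σnom=19.620; wc +0.070/-0.070 → slack +0.952/-0.743; half-tol=0.070, Σhalf²=0.308234
  +D: nom +31.400 → Σnom=51.020; wc +0.489/-0.080 → slack +1.441/-0.823; half-tol=0.284, Σhalf²=0.389174
  +E: nom +14.700 → Σnom=65.720; wc +0.430/-0.080 → slack +1.871/-0.903; half-tol=0.255, Σhalf²=0.454199
Nominal = 65.720. Worst-case = [65.720 - 0.903, 65.720 + 1.871] = [64.817, 67.591]. RSS = √0.454199 = 0.674.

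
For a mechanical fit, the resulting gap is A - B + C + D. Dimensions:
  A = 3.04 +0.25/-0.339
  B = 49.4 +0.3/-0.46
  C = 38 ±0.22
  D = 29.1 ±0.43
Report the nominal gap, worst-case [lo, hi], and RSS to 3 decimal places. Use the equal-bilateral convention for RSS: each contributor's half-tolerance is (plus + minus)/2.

nominal=20.740 wc=[19.451,22.100] rss=0.681

Stack each dimension's contribution:
  +A: nom +3.040 → Σnom=3.040; wc +0.250/-0.339 → slack +0.250/-0.339; half-tol=0.294, Σhalf²=0.086730
  -B: nom -49.400 → Σnom=-46.360; wc +0.460/-0.300 → slack +0.710/-0.639; half-tol=0.380, Σhalf²=0.231130
  +C: nom +38.000 → Σnom=-8.360; wc +0.220/-0.220 → slack +0.930/-0.859; half-tol=0.220, Σhalf²=0.279530
  +D: nom +29.100 → Σnom=20.740; wc +0.430/-0.430 → slack +1.360/-1.289; half-tol=0.430, Σhalf²=0.464430
Nominal = 20.740. Worst-case = [20.740 - 1.289, 20.740 + 1.360] = [19.451, 22.100]. RSS = √0.464430 = 0.681.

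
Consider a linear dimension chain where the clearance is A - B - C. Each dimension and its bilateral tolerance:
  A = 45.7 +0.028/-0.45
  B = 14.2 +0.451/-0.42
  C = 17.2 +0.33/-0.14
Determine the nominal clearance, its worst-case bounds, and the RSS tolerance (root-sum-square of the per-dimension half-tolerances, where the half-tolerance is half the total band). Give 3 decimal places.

Stack each dimension's contribution:
  +A: nom +45.700 → Σnom=45.700; wc +0.028/-0.450 → slack +0.028/-0.450; half-tol=0.239, Σhalf²=0.057121
  -B: nom -14.200 → Σnom=31.500; wc +0.420/-0.451 → slack +0.448/-0.901; half-tol=0.435, Σhalf²=0.246781
  -C: nom -17.200 → Σnom=14.300; wc +0.140/-0.330 → slack +0.588/-1.231; half-tol=0.235, Σhalf²=0.302006
Nominal = 14.300. Worst-case = [14.300 - 1.231, 14.300 + 0.588] = [13.069, 14.888]. RSS = √0.302006 = 0.550.

nominal=14.300 wc=[13.069,14.888] rss=0.550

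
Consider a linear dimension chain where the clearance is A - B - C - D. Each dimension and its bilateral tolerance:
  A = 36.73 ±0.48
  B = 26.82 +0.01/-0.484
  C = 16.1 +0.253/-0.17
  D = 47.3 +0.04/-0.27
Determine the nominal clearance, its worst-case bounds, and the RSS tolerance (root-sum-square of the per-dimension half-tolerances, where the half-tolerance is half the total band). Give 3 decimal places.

Stack each dimension's contribution:
  +A: nom +36.730 → Σnom=36.730; wc +0.480/-0.480 → slack +0.480/-0.480; half-tol=0.480, Σhalf²=0.230400
  -B: nom -26.820 → Σnom=9.910; wc +0.484/-0.010 → slack +0.964/-0.490; half-tol=0.247, Σhalf²=0.291409
  -C: nom -16.100 → Σnom=-6.190; wc +0.170/-0.253 → slack +1.134/-0.743; half-tol=0.212, Σhalf²=0.336141
  -D: nom -47.300 → Σnom=-53.490; wc +0.270/-0.040 → slack +1.404/-0.783; half-tol=0.155, Σhalf²=0.360166
Nominal = -53.490. Worst-case = [-53.490 - 0.783, -53.490 + 1.404] = [-54.273, -52.086]. RSS = √0.360166 = 0.600.

nominal=-53.490 wc=[-54.273,-52.086] rss=0.600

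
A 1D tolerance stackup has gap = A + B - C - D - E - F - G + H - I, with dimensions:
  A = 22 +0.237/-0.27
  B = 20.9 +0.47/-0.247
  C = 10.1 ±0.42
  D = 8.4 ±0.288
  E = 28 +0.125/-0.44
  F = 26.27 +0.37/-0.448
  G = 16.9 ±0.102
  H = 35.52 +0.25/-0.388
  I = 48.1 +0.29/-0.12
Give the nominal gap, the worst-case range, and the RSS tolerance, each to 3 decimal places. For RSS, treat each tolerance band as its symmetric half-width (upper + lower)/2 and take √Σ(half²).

Stack each dimension's contribution:
  +A: nom +22.000 → Σnom=22.000; wc +0.237/-0.270 → slack +0.237/-0.270; half-tol=0.254, Σhalf²=0.064262
  +B: nom +20.900 → Σnom=42.900; wc +0.470/-0.247 → slack +0.707/-0.517; half-tol=0.358, Σhalf²=0.192784
  -C: nom -10.100 → Σnom=32.800; wc +0.420/-0.420 → slack +1.127/-0.937; half-tol=0.420, Σhalf²=0.369184
  -D: nom -8.400 → Σnom=24.400; wc +0.288/-0.288 → slack +1.415/-1.225; half-tol=0.288, Σhalf²=0.452128
  -E: nom -28.000 → Σnom=-3.600; wc +0.440/-0.125 → slack +1.855/-1.350; half-tol=0.282, Σhalf²=0.531935
  -F: nom -26.270 → Σnom=-29.870; wc +0.448/-0.370 → slack +2.303/-1.720; half-tol=0.409, Σhalf²=0.699216
  -G: nom -16.900 → Σnom=-46.770; wc +0.102/-0.102 → slack +2.405/-1.822; half-tol=0.102, Σhalf²=0.709620
  +H: nom +35.520 → Σnom=-11.250; wc +0.250/-0.388 → slack +2.655/-2.210; half-tol=0.319, Σhalf²=0.811381
  -I: nom -48.100 → Σnom=-59.350; wc +0.120/-0.290 → slack +2.775/-2.500; half-tol=0.205, Σhalf²=0.853406
Nominal = -59.350. Worst-case = [-59.350 - 2.500, -59.350 + 2.775] = [-61.850, -56.575]. RSS = √0.853406 = 0.924.

nominal=-59.350 wc=[-61.850,-56.575] rss=0.924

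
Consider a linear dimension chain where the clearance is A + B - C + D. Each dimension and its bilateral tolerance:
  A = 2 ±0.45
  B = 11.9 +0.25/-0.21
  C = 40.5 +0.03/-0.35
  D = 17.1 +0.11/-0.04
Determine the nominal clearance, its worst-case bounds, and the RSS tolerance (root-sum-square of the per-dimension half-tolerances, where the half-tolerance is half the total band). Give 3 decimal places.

nominal=-9.500 wc=[-10.230,-8.340] rss=0.545

Stack each dimension's contribution:
  +A: nom +2.000 → Σnom=2.000; wc +0.450/-0.450 → slack +0.450/-0.450; half-tol=0.450, Σhalf²=0.202500
  +B: nom +11.900 → Σnom=13.900; wc +0.250/-0.210 → slack +0.700/-0.660; half-tol=0.230, Σhalf²=0.255400
  -C: nom -40.500 → Σnom=-26.600; wc +0.350/-0.030 → slack +1.050/-0.690; half-tol=0.190, Σhalf²=0.291500
  +D: nom +17.100 → Σnom=-9.500; wc +0.110/-0.040 → slack +1.160/-0.730; half-tol=0.075, Σhalf²=0.297125
Nominal = -9.500. Worst-case = [-9.500 - 0.730, -9.500 + 1.160] = [-10.230, -8.340]. RSS = √0.297125 = 0.545.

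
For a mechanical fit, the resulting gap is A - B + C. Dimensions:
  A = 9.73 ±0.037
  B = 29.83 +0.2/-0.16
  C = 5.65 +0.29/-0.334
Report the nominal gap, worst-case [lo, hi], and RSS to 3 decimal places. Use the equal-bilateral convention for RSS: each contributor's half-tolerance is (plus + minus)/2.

nominal=-14.450 wc=[-15.021,-13.963] rss=0.362

Stack each dimension's contribution:
  +A: nom +9.730 → Σnom=9.730; wc +0.037/-0.037 → slack +0.037/-0.037; half-tol=0.037, Σhalf²=0.001369
  -B: nom -29.830 → Σnom=-20.100; wc +0.160/-0.200 → slack +0.197/-0.237; half-tol=0.180, Σhalf²=0.033769
  +C: nom +5.650 → Σnom=-14.450; wc +0.290/-0.334 → slack +0.487/-0.571; half-tol=0.312, Σhalf²=0.131113
Nominal = -14.450. Worst-case = [-14.450 - 0.571, -14.450 + 0.487] = [-15.021, -13.963]. RSS = √0.131113 = 0.362.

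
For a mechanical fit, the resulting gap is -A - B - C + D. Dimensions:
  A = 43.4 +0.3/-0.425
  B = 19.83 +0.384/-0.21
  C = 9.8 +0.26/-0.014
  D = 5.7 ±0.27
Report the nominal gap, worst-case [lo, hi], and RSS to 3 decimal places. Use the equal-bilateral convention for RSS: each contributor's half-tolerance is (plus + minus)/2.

nominal=-67.330 wc=[-68.544,-66.411] rss=0.558

Stack each dimension's contribution:
  -A: nom -43.400 → Σnom=-43.400; wc +0.425/-0.300 → slack +0.425/-0.300; half-tol=0.362, Σhalf²=0.131406
  -B: nom -19.830 → Σnom=-63.230; wc +0.210/-0.384 → slack +0.635/-0.684; half-tol=0.297, Σhalf²=0.219615
  -C: nom -9.800 → Σnom=-73.030; wc +0.014/-0.260 → slack +0.649/-0.944; half-tol=0.137, Σhalf²=0.238384
  +D: nom +5.700 → Σnom=-67.330; wc +0.270/-0.270 → slack +0.919/-1.214; half-tol=0.270, Σhalf²=0.311284
Nominal = -67.330. Worst-case = [-67.330 - 1.214, -67.330 + 0.919] = [-68.544, -66.411]. RSS = √0.311284 = 0.558.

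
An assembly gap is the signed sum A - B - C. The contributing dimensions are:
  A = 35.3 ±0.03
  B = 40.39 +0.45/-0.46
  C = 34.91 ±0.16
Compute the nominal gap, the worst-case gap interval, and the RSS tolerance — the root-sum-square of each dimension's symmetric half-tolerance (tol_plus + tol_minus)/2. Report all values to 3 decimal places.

Stack each dimension's contribution:
  +A: nom +35.300 → Σnom=35.300; wc +0.030/-0.030 → slack +0.030/-0.030; half-tol=0.030, Σhalf²=0.000900
  -B: nom -40.390 → Σnom=-5.090; wc +0.460/-0.450 → slack +0.490/-0.480; half-tol=0.455, Σhalf²=0.207925
  -C: nom -34.910 → Σnom=-40.000; wc +0.160/-0.160 → slack +0.650/-0.640; half-tol=0.160, Σhalf²=0.233525
Nominal = -40.000. Worst-case = [-40.000 - 0.640, -40.000 + 0.650] = [-40.640, -39.350]. RSS = √0.233525 = 0.483.

nominal=-40.000 wc=[-40.640,-39.350] rss=0.483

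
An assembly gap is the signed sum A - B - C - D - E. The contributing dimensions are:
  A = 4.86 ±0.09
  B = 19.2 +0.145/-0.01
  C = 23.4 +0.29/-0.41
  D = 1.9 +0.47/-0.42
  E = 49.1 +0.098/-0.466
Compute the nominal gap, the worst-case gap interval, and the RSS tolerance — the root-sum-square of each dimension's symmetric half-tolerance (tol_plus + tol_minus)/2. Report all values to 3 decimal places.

nominal=-88.740 wc=[-89.833,-87.344] rss=0.644

Stack each dimension's contribution:
  +A: nom +4.860 → Σnom=4.860; wc +0.090/-0.090 → slack +0.090/-0.090; half-tol=0.090, Σhalf²=0.008100
  -B: nom -19.200 → Σnom=-14.340; wc +0.010/-0.145 → slack +0.100/-0.235; half-tol=0.077, Σhalf²=0.014106
  -C: nom -23.400 → Σnom=-37.740; wc +0.410/-0.290 → slack +0.510/-0.525; half-tol=0.350, Σhalf²=0.136606
  -D: nom -1.900 → Σnom=-39.640; wc +0.420/-0.470 → slack +0.930/-0.995; half-tol=0.445, Σhalf²=0.334631
  -E: nom -49.100 → Σnom=-88.740; wc +0.466/-0.098 → slack +1.396/-1.093; half-tol=0.282, Σhalf²=0.414155
Nominal = -88.740. Worst-case = [-88.740 - 1.093, -88.740 + 1.396] = [-89.833, -87.344]. RSS = √0.414155 = 0.644.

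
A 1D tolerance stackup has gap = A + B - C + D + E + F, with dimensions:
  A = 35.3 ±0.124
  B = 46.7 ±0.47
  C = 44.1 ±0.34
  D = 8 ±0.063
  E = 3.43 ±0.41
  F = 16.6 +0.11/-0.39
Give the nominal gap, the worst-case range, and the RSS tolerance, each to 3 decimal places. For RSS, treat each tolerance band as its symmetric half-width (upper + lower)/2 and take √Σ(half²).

nominal=65.930 wc=[64.133,67.447] rss=0.766

Stack each dimension's contribution:
  +A: nom +35.300 → Σnom=35.300; wc +0.124/-0.124 → slack +0.124/-0.124; half-tol=0.124, Σhalf²=0.015376
  +B: nom +46.700 → Σnom=82.000; wc +0.470/-0.470 → slack +0.594/-0.594; half-tol=0.470, Σhalf²=0.236276
  -C: nom -44.100 → Σnom=37.900; wc +0.340/-0.340 → slack +0.934/-0.934; half-tol=0.340, Σhalf²=0.351876
  +D: nom +8.000 → Σnom=45.900; wc +0.063/-0.063 → slack +0.997/-0.997; half-tol=0.063, Σhalf²=0.355845
  +E: nom +3.430 → Σnom=49.330; wc +0.410/-0.410 → slack +1.407/-1.407; half-tol=0.410, Σhalf²=0.523945
  +F: nom +16.600 → Σnom=65.930; wc +0.110/-0.390 → slack +1.517/-1.797; half-tol=0.250, Σhalf²=0.586445
Nominal = 65.930. Worst-case = [65.930 - 1.797, 65.930 + 1.517] = [64.133, 67.447]. RSS = √0.586445 = 0.766.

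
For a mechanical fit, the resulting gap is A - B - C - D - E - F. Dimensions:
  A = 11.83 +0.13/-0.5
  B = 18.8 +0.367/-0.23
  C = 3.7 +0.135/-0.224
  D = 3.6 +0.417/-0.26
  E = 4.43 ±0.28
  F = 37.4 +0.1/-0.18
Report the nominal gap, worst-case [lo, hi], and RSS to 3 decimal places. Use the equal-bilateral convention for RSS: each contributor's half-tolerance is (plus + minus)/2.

nominal=-56.100 wc=[-57.899,-54.796] rss=0.658

Stack each dimension's contribution:
  +A: nom +11.830 → Σnom=11.830; wc +0.130/-0.500 → slack +0.130/-0.500; half-tol=0.315, Σhalf²=0.099225
  -B: nom -18.800 → Σnom=-6.970; wc +0.230/-0.367 → slack +0.360/-0.867; half-tol=0.298, Σhalf²=0.188327
  -C: nom -3.700 → Σnom=-10.670; wc +0.224/-0.135 → slack +0.584/-1.002; half-tol=0.179, Σhalf²=0.220548
  -D: nom -3.600 → Σnom=-14.270; wc +0.260/-0.417 → slack +0.844/-1.419; half-tol=0.339, Σhalf²=0.335130
  -E: nom -4.430 → Σnom=-18.700; wc +0.280/-0.280 → slack +1.124/-1.699; half-tol=0.280, Σhalf²=0.413530
  -F: nom -37.400 → Σnom=-56.100; wc +0.180/-0.100 → slack +1.304/-1.799; half-tol=0.140, Σhalf²=0.433130
Nominal = -56.100. Worst-case = [-56.100 - 1.799, -56.100 + 1.304] = [-57.899, -54.796]. RSS = √0.433130 = 0.658.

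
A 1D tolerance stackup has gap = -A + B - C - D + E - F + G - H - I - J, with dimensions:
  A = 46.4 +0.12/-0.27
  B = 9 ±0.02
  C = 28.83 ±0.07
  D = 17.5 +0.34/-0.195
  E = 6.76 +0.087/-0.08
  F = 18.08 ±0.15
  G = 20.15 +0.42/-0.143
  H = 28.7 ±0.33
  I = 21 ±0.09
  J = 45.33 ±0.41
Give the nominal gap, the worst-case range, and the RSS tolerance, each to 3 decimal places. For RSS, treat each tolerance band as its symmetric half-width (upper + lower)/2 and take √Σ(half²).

nominal=-169.930 wc=[-171.683,-167.888] rss=0.713

Stack each dimension's contribution:
  -A: nom -46.400 → Σnom=-46.400; wc +0.270/-0.120 → slack +0.270/-0.120; half-tol=0.195, Σhalf²=0.038025
  +B: nom +9.000 → Σnom=-37.400; wc +0.020/-0.020 → slack +0.290/-0.140; half-tol=0.020, Σhalf²=0.038425
  -C: nom -28.830 → Σnom=-66.230; wc +0.070/-0.070 → slack +0.360/-0.210; half-tol=0.070, Σhalf²=0.043325
  -D: nom -17.500 → Σnom=-83.730; wc +0.195/-0.340 → slack +0.555/-0.550; half-tol=0.268, Σhalf²=0.114881
  +E: nom +6.760 → Σnom=-76.970; wc +0.087/-0.080 → slack +0.642/-0.630; half-tol=0.083, Σhalf²=0.121854
  -F: nom -18.080 → Σnom=-95.050; wc +0.150/-0.150 → slack +0.792/-0.780; half-tol=0.150, Σhalf²=0.144353
  +G: nom +20.150 → Σnom=-74.900; wc +0.420/-0.143 → slack +1.212/-0.923; half-tol=0.281, Σhalf²=0.223596
  -H: nom -28.700 → Σnom=-103.600; wc +0.330/-0.330 → slack +1.542/-1.253; half-tol=0.330, Σhalf²=0.332496
  -I: nom -21.000 → Σnom=-124.600; wc +0.090/-0.090 → slack +1.632/-1.343; half-tol=0.090, Σhalf²=0.340596
  -J: nom -45.330 → Σnom=-169.930; wc +0.410/-0.410 → slack +2.042/-1.753; half-tol=0.410, Σhalf²=0.508696
Nominal = -169.930. Worst-case = [-169.930 - 1.753, -169.930 + 2.042] = [-171.683, -167.888]. RSS = √0.508696 = 0.713.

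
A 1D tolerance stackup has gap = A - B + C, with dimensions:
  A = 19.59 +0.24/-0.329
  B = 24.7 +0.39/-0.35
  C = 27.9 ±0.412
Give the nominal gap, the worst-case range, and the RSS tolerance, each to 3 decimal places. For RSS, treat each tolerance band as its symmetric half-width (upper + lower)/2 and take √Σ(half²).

nominal=22.790 wc=[21.659,23.792] rss=0.623

Stack each dimension's contribution:
  +A: nom +19.590 → Σnom=19.590; wc +0.240/-0.329 → slack +0.240/-0.329; half-tol=0.284, Σhalf²=0.080940
  -B: nom -24.700 → Σnom=-5.110; wc +0.350/-0.390 → slack +0.590/-0.719; half-tol=0.370, Σhalf²=0.217840
  +C: nom +27.900 → Σnom=22.790; wc +0.412/-0.412 → slack +1.002/-1.131; half-tol=0.412, Σhalf²=0.387584
Nominal = 22.790. Worst-case = [22.790 - 1.131, 22.790 + 1.002] = [21.659, 23.792]. RSS = √0.387584 = 0.623.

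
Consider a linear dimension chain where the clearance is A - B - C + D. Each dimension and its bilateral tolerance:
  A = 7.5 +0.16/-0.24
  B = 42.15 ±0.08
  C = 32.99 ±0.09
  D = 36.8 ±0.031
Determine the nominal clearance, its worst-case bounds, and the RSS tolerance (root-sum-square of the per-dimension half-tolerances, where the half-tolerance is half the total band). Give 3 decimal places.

Stack each dimension's contribution:
  +A: nom +7.500 → Σnom=7.500; wc +0.160/-0.240 → slack +0.160/-0.240; half-tol=0.200, Σhalf²=0.040000
  -B: nom -42.150 → Σnom=-34.650; wc +0.080/-0.080 → slack +0.240/-0.320; half-tol=0.080, Σhalf²=0.046400
  -C: nom -32.990 → Σnom=-67.640; wc +0.090/-0.090 → slack +0.330/-0.410; half-tol=0.090, Σhalf²=0.054500
  +D: nom +36.800 → Σnom=-30.840; wc +0.031/-0.031 → slack +0.361/-0.441; half-tol=0.031, Σhalf²=0.055461
Nominal = -30.840. Worst-case = [-30.840 - 0.441, -30.840 + 0.361] = [-31.281, -30.479]. RSS = √0.055461 = 0.236.

nominal=-30.840 wc=[-31.281,-30.479] rss=0.236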